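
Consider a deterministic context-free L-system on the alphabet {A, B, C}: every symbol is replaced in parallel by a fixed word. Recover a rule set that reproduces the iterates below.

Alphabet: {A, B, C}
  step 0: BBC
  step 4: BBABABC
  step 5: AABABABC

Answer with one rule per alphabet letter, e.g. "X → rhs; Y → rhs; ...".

  step 4 ⇒ step 5: BBABABC ⇒ A·A·B·A·B·A·BC
    A ↦ B
    B ↦ A
    C ↦ BC

A->B, B->A, C->BC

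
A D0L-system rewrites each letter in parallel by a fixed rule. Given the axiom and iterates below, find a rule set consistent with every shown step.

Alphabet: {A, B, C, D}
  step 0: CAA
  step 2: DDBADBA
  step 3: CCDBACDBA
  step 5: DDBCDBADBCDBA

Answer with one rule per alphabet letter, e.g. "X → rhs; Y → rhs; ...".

  step 2 ⇒ step 3: DDBADBA ⇒ C·C·D·BA·C·D·BA
    A ↦ BA
    B ↦ D
    D ↦ C
    C ↦ B  (constrained at step 0)

A->BA, B->D, C->B, D->C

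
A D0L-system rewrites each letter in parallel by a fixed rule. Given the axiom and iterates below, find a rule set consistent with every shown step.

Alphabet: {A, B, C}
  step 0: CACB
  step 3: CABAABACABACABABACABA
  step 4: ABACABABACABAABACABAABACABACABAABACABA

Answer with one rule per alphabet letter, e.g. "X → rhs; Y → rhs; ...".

  step 3 ⇒ step 4: CABAABACABACABABACABA ⇒ A·BA·CA·BA·BA·CA·BA·A·BA·CA·BA·A·BA·CA·BA·CA·BA·A·BA·CA·BA
    A ↦ BA
    B ↦ CA
    C ↦ A

A->BA, B->CA, C->A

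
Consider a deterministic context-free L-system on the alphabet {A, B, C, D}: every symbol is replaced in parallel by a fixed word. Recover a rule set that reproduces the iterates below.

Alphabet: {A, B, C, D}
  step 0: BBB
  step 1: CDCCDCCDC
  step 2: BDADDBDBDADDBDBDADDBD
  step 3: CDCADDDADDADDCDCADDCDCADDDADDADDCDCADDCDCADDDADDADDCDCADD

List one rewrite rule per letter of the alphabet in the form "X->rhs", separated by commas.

A->D, B->CDC, C->BD, D->ADD

  step 2 ⇒ step 3: BDADDBDBDADDBDBDADDBD ⇒ CDC·ADD·D·ADD·ADD·CDC·ADD·CDC·ADD·D·ADD·ADD·CDC·ADD·CDC·ADD·D·ADD·ADD·CDC·ADD
    A ↦ D
    B ↦ CDC
    D ↦ ADD
  step 1 ⇒ step 2: CDCCDCCDC ⇒ BD·ADD·BD·BD·ADD·BD·BD·ADD·BD
    C ↦ BD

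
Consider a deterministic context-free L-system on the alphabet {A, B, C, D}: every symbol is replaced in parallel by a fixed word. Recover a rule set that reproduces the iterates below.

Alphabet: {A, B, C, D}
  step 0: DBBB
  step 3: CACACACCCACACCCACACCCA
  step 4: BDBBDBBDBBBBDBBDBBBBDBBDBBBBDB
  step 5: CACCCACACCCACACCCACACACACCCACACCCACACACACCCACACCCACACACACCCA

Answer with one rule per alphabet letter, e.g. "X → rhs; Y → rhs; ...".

  step 4 ⇒ step 5: BDBBDBBDBBBBDBBDBBBBDBBDBBBBDB ⇒ CA·CC·CA·CA·CC·CA·CA·CC·CA·CA·CA·CA·CC·CA·CA·CC·CA·CA·CA·CA·CC·CA·CA·CC·CA·CA·CA·CA·CC·CA
    B ↦ CA
    D ↦ CC
  step 3 ⇒ step 4: CACACACCCACACCCACACCCA ⇒ B·DB·B·DB·B·DB·B·B·B·DB·B·DB·B·B·B·DB·B·DB·B·B·B·DB
    A ↦ DB
  step 3 ⇒ step 4: CACACACCCACACCCACACCCA ⇒ B·DB·B·DB·B·DB·B·B·B·DB·B·DB·B·B·B·DB·B·DB·B·B·B·DB
    C ↦ B

A->DB, B->CA, C->B, D->CC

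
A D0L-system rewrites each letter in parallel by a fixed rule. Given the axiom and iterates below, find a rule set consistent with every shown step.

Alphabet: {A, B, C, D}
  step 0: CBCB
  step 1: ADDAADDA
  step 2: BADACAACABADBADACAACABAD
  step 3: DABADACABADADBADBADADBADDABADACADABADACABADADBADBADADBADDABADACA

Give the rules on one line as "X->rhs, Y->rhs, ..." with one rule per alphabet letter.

  step 2 ⇒ step 3: BADACAACABADBADACAACABAD ⇒ DA·BAD·ACA·BAD·AD·BAD·BAD·AD·BAD·DA·BAD·ACA·DA·BAD·ACA·BAD·AD·BAD·BAD·AD·BAD·DA·BAD·ACA
    A ↦ BAD
    B ↦ DA
    C ↦ AD
    D ↦ ACA

A->BAD, B->DA, C->AD, D->ACA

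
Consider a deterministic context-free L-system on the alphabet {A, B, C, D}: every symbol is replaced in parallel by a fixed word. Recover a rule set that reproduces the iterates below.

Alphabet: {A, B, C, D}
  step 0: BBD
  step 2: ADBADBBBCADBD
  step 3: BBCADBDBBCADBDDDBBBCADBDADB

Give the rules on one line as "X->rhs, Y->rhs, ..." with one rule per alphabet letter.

  step 2 ⇒ step 3: ADBADBBBCADBD ⇒ BBC·ADB·D·BBC·ADB·D·D·D·B·BBC·ADB·D·ADB
    A ↦ BBC
    B ↦ D
    C ↦ B
    D ↦ ADB

A->BBC, B->D, C->B, D->ADB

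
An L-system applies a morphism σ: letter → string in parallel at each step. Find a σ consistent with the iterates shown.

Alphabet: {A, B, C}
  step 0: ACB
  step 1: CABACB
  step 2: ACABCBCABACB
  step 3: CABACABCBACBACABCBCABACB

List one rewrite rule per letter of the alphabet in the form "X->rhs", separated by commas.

  step 2 ⇒ step 3: ACABCBCABACB ⇒ CAB·A·CAB·CB·A·CB·A·CAB·CB·CAB·A·CB
    A ↦ CAB
    B ↦ CB
    C ↦ A

A->CAB, B->CB, C->A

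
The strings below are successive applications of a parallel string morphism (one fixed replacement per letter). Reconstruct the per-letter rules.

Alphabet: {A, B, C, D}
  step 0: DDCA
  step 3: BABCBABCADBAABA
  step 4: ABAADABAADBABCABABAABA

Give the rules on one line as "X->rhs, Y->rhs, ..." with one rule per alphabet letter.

A->BA, B->A, C->D, D->BC

  step 3 ⇒ step 4: BABCBABCADBAABA ⇒ A·BA·A·D·A·BA·A·D·BA·BC·A·BA·BA·A·BA
    A ↦ BA
    B ↦ A
    C ↦ D
    D ↦ BC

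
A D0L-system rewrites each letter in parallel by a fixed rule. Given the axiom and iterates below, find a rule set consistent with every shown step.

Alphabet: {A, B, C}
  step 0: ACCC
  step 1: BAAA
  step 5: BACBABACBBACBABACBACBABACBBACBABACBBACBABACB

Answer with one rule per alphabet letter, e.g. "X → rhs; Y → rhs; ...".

  step 0 ⇒ step 1: ACCC ⇒ B·A·A·A
    A ↦ B
    C ↦ A
    B ↦ BAC  (constrained at step 1)

A->B, B->BAC, C->A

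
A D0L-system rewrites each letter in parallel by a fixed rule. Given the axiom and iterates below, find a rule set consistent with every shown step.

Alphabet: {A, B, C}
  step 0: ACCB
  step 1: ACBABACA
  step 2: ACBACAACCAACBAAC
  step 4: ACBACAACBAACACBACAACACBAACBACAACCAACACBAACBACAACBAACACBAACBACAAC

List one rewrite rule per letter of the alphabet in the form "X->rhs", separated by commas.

  step 1 ⇒ step 2: ACBABACA ⇒ AC·BA·CA·AC·CA·AC·BA·AC
    A ↦ AC
    B ↦ CA
    C ↦ BA

A->AC, B->CA, C->BA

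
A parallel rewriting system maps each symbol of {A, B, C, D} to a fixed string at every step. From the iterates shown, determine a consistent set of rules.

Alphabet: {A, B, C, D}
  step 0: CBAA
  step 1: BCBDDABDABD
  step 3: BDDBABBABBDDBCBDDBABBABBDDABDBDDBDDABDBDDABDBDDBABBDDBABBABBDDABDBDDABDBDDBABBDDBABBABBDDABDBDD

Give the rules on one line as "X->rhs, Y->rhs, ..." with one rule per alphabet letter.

  step 0 ⇒ step 1: CBAA ⇒ BC·BDD·ABD·ABD
    A ↦ ABD
    B ↦ BDD
    C ↦ BC
    D ↦ BAB  (constrained at step 1)

A->ABD, B->BDD, C->BC, D->BAB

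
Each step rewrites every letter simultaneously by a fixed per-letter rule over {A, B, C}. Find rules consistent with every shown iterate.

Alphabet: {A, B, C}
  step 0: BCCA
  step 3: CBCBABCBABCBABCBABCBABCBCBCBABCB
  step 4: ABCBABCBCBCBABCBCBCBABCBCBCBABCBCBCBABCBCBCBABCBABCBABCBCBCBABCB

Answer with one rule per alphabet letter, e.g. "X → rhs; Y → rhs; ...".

A->CB, B->CB, C->AB

  step 3 ⇒ step 4: CBCBABCBABCBABCBABCBABCBCBCBABCB ⇒ AB·CB·AB·CB·CB·CB·AB·CB·CB·CB·AB·CB·CB·CB·AB·CB·CB·CB·AB·CB·CB·CB·AB·CB·AB·CB·AB·CB·CB·CB·AB·CB
    A ↦ CB
    B ↦ CB
    C ↦ AB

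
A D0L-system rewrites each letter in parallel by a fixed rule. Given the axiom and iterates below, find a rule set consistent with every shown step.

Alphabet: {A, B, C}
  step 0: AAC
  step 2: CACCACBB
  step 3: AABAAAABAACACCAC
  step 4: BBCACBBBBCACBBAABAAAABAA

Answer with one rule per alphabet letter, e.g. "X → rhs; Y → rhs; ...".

A->B, B->CAC, C->AA

  step 3 ⇒ step 4: AABAAAABAACACCAC ⇒ B·B·CAC·B·B·B·B·CAC·B·B·AA·B·AA·AA·B·AA
    A ↦ B
    B ↦ CAC
    C ↦ AA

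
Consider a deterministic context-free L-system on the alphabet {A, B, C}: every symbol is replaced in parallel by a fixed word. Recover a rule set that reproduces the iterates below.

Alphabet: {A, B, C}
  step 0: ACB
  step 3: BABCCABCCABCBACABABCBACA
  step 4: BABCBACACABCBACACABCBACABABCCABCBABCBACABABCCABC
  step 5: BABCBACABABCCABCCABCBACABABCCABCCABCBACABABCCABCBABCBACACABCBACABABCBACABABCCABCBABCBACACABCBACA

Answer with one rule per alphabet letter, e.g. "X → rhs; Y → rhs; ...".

A->BC, B->BA, C->CA

  step 4 ⇒ step 5: BABCBACACABCBACACABCBACABABCCABCBABCBACABABCCABC ⇒ BA·BC·BA·CA·BA·BC·CA·BC·CA·BC·BA·CA·BA·BC·CA·BC·CA·BC·BA·CA·BA·BC·CA·BC·BA·BC·BA·CA·CA·BC·BA·CA·BA·BC·BA·CA·BA·BC·CA·BC·BA·BC·BA·CA·CA·BC·BA·CA
    A ↦ BC
    B ↦ BA
    C ↦ CA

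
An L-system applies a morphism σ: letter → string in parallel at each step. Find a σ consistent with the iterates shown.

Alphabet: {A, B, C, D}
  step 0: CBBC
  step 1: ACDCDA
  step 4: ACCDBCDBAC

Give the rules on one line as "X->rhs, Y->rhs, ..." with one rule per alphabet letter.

A->B, B->CD, C->A, D->C

  step 0 ⇒ step 1: CBBC ⇒ A·CD·CD·A
    B ↦ CD
    C ↦ A
    A ↦ B  (constrained at step 1)
    D ↦ C  (constrained at step 1)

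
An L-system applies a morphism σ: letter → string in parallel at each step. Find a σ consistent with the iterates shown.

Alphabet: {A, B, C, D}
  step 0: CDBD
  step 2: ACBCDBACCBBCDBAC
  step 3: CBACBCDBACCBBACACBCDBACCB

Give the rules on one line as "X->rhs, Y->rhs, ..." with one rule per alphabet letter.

A->C, B->AC, C->B, D->CDB

  step 2 ⇒ step 3: ACBCDBACCBBCDBAC ⇒ C·B·AC·B·CDB·AC·C·B·B·AC·AC·B·CDB·AC·C·B
    A ↦ C
    B ↦ AC
    C ↦ B
    D ↦ CDB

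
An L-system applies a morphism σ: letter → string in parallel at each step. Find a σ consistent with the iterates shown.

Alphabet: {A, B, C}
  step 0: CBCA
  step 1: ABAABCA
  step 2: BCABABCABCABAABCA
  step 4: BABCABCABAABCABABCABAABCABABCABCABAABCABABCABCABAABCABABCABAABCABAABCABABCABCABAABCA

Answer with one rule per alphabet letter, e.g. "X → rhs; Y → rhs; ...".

  step 1 ⇒ step 2: ABAABCA ⇒ BCA·BA·BCA·BCA·BA·A·BCA
    A ↦ BCA
    B ↦ BA
    C ↦ A

A->BCA, B->BA, C->A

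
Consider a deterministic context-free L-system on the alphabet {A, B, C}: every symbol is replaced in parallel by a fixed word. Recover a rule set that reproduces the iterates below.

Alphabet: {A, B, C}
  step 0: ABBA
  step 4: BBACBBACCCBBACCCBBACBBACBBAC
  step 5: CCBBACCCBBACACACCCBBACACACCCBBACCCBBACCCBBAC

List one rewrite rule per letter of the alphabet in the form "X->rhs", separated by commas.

A->BB, B->C, C->AC

  step 4 ⇒ step 5: BBACBBACCCBBACCCBBACBBACBBAC ⇒ C·C·BB·AC·C·C·BB·AC·AC·AC·C·C·BB·AC·AC·AC·C·C·BB·AC·C·C·BB·AC·C·C·BB·AC
    A ↦ BB
    B ↦ C
    C ↦ AC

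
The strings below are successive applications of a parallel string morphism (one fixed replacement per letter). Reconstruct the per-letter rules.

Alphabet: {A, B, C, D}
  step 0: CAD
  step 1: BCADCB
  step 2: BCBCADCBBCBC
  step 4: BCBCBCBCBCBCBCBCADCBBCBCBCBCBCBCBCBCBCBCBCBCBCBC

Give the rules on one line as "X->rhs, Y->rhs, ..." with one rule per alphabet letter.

  step 1 ⇒ step 2: BCADCB ⇒ BC·BC·AD·CB·BC·BC
    A ↦ AD
    B ↦ BC
    C ↦ BC
    D ↦ CB

A->AD, B->BC, C->BC, D->CB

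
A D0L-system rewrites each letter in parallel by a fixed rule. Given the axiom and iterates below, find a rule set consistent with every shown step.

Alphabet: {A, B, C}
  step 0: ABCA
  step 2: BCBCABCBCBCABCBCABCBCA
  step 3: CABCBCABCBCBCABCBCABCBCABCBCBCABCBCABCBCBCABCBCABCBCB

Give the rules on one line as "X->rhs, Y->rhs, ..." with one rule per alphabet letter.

A->CB, B->CA, C->BCB

  step 2 ⇒ step 3: BCBCABCBCBCABCBCABCBCA ⇒ CA·BCB·CA·BCB·CB·CA·BCB·CA·BCB·CA·BCB·CB·CA·BCB·CA·BCB·CB·CA·BCB·CA·BCB·CB
    A ↦ CB
    B ↦ CA
    C ↦ BCB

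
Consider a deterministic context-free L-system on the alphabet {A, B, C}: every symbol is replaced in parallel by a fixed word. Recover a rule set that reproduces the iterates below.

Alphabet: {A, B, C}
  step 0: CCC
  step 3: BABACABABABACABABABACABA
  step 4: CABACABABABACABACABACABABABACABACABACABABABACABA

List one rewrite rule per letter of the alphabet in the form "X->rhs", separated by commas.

A->BA, B->CA, C->BA

  step 3 ⇒ step 4: BABACABABABACABABABACABA ⇒ CA·BA·CA·BA·BA·BA·CA·BA·CA·BA·CA·BA·BA·BA·CA·BA·CA·BA·CA·BA·BA·BA·CA·BA
    A ↦ BA
    B ↦ CA
    C ↦ BA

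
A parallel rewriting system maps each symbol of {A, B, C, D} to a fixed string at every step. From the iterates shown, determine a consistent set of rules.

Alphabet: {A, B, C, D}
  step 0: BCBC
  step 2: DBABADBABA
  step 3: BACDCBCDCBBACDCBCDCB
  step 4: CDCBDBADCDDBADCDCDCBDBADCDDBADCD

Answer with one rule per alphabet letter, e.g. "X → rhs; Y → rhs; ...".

  step 3 ⇒ step 4: BACDCBCDCBBACDCBCDCB ⇒ CD·CB·D·BA·D·CD·D·BA·D·CD·CD·CB·D·BA·D·CD·D·BA·D·CD
    A ↦ CB
    B ↦ CD
    C ↦ D
    D ↦ BA

A->CB, B->CD, C->D, D->BA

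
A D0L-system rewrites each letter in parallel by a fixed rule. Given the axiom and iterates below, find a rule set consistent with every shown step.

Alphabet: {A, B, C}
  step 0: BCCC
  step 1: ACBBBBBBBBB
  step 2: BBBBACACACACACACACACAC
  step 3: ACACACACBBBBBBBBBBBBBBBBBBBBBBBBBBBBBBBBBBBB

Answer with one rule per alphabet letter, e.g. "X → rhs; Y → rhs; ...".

  step 2 ⇒ step 3: BBBBACACACACACACACACAC ⇒ AC·AC·AC·AC·B·BBB·B·BBB·B·BBB·B·BBB·B·BBB·B·BBB·B·BBB·B·BBB·B·BBB
    A ↦ B
    B ↦ AC
    C ↦ BBB

A->B, B->AC, C->BBB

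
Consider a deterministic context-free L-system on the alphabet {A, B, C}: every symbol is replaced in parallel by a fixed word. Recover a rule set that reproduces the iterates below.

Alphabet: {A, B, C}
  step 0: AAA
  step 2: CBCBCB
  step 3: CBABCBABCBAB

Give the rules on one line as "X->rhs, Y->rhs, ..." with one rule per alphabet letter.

  step 2 ⇒ step 3: CBCBCB ⇒ CB·AB·CB·AB·CB·AB
    B ↦ AB
    C ↦ CB
    A ↦ C  (constrained at step 0)

A->C, B->AB, C->CB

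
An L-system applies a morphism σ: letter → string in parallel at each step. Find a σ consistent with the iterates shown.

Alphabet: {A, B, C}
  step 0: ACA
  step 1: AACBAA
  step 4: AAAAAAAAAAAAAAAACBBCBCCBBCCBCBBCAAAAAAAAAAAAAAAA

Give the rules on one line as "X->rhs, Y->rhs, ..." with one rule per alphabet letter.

  step 0 ⇒ step 1: ACA ⇒ AA·CB·AA
    A ↦ AA
    C ↦ CB
    B ↦ BC  (constrained at step 1)

A->AA, B->BC, C->CB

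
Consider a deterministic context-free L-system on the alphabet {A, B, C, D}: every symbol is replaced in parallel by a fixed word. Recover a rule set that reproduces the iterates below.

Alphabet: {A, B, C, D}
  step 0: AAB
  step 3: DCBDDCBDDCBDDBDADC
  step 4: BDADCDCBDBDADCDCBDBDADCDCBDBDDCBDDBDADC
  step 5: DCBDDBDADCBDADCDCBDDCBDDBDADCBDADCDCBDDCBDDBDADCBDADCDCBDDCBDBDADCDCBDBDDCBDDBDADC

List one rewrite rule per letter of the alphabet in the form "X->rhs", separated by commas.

  step 4 ⇒ step 5: BDADCDCBDBDADCDCBDBDADCDCBDBDDCBDDBDADC ⇒ DC·BD·D·BD·ADC·BD·ADC·DC·BD·DC·BD·D·BD·ADC·BD·ADC·DC·BD·DC·BD·D·BD·ADC·BD·ADC·DC·BD·DC·BD·BD·ADC·DC·BD·BD·DC·BD·D·BD·ADC
    A ↦ D
    B ↦ DC
    C ↦ ADC
    D ↦ BD

A->D, B->DC, C->ADC, D->BD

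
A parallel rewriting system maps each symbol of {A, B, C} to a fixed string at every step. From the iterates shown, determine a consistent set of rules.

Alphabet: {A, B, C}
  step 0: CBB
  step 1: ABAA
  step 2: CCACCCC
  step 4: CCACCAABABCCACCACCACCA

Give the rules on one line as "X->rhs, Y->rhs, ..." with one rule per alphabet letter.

  step 1 ⇒ step 2: ABAA ⇒ CC·A·CC·CC
    A ↦ CC
    B ↦ A
  step 0 ⇒ step 1: CBB ⇒ AB·A·A
    C ↦ AB

A->CC, B->A, C->AB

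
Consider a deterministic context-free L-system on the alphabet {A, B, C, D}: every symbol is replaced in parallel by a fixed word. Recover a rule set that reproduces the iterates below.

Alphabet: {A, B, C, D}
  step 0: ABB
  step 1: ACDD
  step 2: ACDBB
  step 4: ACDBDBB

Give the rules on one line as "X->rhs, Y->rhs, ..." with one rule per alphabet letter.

  step 1 ⇒ step 2: ACDD ⇒ AC·D·B·B
    A ↦ AC
    C ↦ D
    D ↦ B
  step 0 ⇒ step 1: ABB ⇒ AC·D·D
    B ↦ D

A->AC, B->D, C->D, D->B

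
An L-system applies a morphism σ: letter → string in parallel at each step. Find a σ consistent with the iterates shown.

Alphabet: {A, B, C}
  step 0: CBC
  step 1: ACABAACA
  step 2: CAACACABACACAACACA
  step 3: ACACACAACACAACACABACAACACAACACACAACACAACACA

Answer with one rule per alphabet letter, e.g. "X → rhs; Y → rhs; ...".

A->CA, B->BA, C->ACA

  step 2 ⇒ step 3: CAACACABACACAACACA ⇒ ACA·CA·CA·ACA·CA·ACA·CA·BA·CA·ACA·CA·ACA·CA·CA·ACA·CA·ACA·CA
    A ↦ CA
    B ↦ BA
    C ↦ ACA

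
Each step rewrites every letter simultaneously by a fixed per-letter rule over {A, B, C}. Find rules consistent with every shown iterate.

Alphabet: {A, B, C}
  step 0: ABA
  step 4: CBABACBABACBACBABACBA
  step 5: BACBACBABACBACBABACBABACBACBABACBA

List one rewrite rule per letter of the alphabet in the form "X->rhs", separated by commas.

A->BA, B->C, C->BA

  step 4 ⇒ step 5: CBABACBABACBACBABACBA ⇒ BA·C·BA·C·BA·BA·C·BA·C·BA·BA·C·BA·BA·C·BA·C·BA·BA·C·BA
    A ↦ BA
    B ↦ C
    C ↦ BA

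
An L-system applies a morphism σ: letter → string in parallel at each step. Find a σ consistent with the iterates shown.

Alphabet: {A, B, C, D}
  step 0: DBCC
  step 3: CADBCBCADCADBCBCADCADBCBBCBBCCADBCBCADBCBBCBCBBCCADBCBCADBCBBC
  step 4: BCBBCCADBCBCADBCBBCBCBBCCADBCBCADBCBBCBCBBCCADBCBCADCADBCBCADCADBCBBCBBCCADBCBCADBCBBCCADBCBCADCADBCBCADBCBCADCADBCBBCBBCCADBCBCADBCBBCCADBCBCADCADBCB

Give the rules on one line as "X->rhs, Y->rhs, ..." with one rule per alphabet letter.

  step 3 ⇒ step 4: CADBCBCADCADBCBCADCADBCBBCBBCCADBCBCADBCBBCBCBBCCADBCBCADBCBBC ⇒ BCB·B·C·CAD·BCB·CAD·BCB·B·C·BCB·B·C·CAD·BCB·CAD·BCB·B·C·BCB·B·C·CAD·BCB·CAD·CAD·BCB·CAD·CAD·BCB·BCB·B·C·CAD·BCB·CAD·BCB·B·C·CAD·BCB·CAD·CAD·BCB·CAD·BCB·CAD·CAD·BCB·BCB·B·C·CAD·BCB·CAD·BCB·B·C·CAD·BCB·CAD·CAD·BCB
    A ↦ B
    B ↦ CAD
    C ↦ BCB
    D ↦ C

A->B, B->CAD, C->BCB, D->C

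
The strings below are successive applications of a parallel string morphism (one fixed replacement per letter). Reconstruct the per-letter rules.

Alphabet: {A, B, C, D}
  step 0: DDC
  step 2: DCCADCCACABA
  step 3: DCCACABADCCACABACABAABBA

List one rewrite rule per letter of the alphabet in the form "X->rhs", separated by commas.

A->BA, B->AB, C->CA, D->DC

  step 2 ⇒ step 3: DCCADCCACABA ⇒ DC·CA·CA·BA·DC·CA·CA·BA·CA·BA·AB·BA
    A ↦ BA
    B ↦ AB
    C ↦ CA
    D ↦ DC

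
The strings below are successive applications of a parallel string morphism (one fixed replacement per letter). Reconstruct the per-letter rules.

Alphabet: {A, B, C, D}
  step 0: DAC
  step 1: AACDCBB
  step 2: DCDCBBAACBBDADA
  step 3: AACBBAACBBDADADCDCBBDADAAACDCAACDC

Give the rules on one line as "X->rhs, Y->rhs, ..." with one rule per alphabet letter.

A->DC, B->DA, C->BB, D->AAC

  step 2 ⇒ step 3: DCDCBBAACBBDADA ⇒ AAC·BB·AAC·BB·DA·DA·DC·DC·BB·DA·DA·AAC·DC·AAC·DC
    A ↦ DC
    B ↦ DA
    C ↦ BB
    D ↦ AAC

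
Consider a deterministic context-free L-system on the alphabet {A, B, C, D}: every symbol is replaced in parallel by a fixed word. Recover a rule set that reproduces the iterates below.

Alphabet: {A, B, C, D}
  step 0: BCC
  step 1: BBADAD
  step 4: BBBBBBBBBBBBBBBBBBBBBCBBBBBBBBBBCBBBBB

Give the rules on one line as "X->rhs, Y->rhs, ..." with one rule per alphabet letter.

  step 0 ⇒ step 1: BCC ⇒ BB·AD·AD
    B ↦ BB
    C ↦ AD
    A ↦ BC  (constrained at step 1)
    D ↦ B  (constrained at step 1)

A->BC, B->BB, C->AD, D->B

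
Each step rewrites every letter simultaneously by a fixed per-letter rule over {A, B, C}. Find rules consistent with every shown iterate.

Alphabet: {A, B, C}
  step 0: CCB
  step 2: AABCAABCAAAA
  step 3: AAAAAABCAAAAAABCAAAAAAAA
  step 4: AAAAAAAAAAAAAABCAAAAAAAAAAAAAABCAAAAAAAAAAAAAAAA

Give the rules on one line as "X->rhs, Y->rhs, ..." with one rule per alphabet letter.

  step 3 ⇒ step 4: AAAAAABCAAAAAABCAAAAAAAA ⇒ AA·AA·AA·AA·AA·AA·AA·BC·AA·AA·AA·AA·AA·AA·AA·BC·AA·AA·AA·AA·AA·AA·AA·AA
    A ↦ AA
    B ↦ AA
    C ↦ BC

A->AA, B->AA, C->BC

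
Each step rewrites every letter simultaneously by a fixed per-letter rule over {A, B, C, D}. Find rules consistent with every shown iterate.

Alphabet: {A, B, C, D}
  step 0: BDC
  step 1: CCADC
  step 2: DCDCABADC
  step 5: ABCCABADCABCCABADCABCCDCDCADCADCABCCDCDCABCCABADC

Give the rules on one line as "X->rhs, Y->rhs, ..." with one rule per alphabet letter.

A->AB, B->CC, C->DC, D->A

  step 1 ⇒ step 2: CCADC ⇒ DC·DC·AB·A·DC
    A ↦ AB
    C ↦ DC
    D ↦ A
  step 0 ⇒ step 1: BDC ⇒ CC·A·DC
    B ↦ CC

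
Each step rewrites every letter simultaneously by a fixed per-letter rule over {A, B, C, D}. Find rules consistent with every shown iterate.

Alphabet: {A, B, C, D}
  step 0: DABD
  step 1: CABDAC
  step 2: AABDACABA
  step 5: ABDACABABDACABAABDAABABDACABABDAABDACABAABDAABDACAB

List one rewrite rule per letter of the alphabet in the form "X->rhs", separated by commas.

  step 1 ⇒ step 2: CABDAC ⇒ A·AB·DA·C·AB·A
    A ↦ AB
    B ↦ DA
    C ↦ A
    D ↦ C

A->AB, B->DA, C->A, D->C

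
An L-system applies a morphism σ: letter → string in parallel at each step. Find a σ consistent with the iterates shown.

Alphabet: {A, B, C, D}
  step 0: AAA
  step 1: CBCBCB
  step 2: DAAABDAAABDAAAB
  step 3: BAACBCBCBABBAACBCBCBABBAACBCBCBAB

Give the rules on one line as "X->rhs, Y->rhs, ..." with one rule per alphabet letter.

A->CB, B->AB, C->DAA, D->BAA

  step 2 ⇒ step 3: DAAABDAAABDAAAB ⇒ BAA·CB·CB·CB·AB·BAA·CB·CB·CB·AB·BAA·CB·CB·CB·AB
    A ↦ CB
    B ↦ AB
    D ↦ BAA
  step 1 ⇒ step 2: CBCBCB ⇒ DAA·AB·DAA·AB·DAA·AB
    C ↦ DAA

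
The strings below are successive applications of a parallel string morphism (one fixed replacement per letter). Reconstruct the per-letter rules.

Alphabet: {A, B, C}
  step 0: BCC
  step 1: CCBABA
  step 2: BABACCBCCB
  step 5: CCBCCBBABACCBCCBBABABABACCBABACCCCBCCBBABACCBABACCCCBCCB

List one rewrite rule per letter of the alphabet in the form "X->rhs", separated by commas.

A->B, B->CC, C->BA

  step 1 ⇒ step 2: CCBABA ⇒ BA·BA·CC·B·CC·B
    A ↦ B
    B ↦ CC
    C ↦ BA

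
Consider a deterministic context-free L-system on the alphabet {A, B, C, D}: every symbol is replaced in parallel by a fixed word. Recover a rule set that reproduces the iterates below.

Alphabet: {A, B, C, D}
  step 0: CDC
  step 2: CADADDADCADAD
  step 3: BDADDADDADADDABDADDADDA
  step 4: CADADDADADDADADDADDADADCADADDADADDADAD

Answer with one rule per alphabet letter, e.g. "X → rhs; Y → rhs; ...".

  step 3 ⇒ step 4: BDADDADDADADDABDADDADDA ⇒ CA·DA·D·DA·DA·D·DA·DA·D·DA·D·DA·DA·D·CA·DA·D·DA·DA·D·DA·DA·D
    A ↦ D
    B ↦ CA
    D ↦ DA
  step 2 ⇒ step 3: CADADDADCADAD ⇒ BDA·D·DA·D·DA·DA·D·DA·BDA·D·DA·D·DA
    C ↦ BDA

A->D, B->CA, C->BDA, D->DA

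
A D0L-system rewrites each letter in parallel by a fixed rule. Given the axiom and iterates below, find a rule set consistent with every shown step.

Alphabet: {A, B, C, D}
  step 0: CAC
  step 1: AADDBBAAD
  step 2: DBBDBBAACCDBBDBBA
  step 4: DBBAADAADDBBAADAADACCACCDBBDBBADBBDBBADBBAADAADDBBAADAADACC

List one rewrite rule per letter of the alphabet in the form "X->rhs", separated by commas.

  step 1 ⇒ step 2: AADDBBAAD ⇒ DBB·DBB·A·A·C·C·DBB·DBB·A
    A ↦ DBB
    B ↦ C
    D ↦ A
  step 0 ⇒ step 1: CAC ⇒ AAD·DBB·AAD
    C ↦ AAD

A->DBB, B->C, C->AAD, D->A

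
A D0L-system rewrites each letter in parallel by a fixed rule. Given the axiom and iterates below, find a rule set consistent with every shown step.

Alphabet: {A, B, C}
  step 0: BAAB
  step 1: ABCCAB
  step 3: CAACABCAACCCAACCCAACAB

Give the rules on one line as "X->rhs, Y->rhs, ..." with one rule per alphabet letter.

A->C, B->AB, C->CAA

  step 0 ⇒ step 1: BAAB ⇒ AB·C·C·AB
    A ↦ C
    B ↦ AB
    C ↦ CAA  (constrained at step 1)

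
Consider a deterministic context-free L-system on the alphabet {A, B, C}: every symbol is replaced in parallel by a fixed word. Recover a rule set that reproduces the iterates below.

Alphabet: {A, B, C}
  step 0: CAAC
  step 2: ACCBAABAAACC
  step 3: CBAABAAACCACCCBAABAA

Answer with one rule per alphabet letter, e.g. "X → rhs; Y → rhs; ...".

A->C, B->A, C->BAA

  step 2 ⇒ step 3: ACCBAABAAACC ⇒ C·BAA·BAA·A·C·C·A·C·C·C·BAA·BAA
    A ↦ C
    B ↦ A
    C ↦ BAA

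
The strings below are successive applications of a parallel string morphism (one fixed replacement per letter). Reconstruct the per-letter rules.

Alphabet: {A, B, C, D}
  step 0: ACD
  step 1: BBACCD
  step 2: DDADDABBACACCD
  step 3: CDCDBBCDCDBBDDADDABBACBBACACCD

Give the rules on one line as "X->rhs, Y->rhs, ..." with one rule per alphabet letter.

A->BB, B->DDA, C->AC, D->CD

  step 2 ⇒ step 3: DDADDABBACACCD ⇒ CD·CD·BB·CD·CD·BB·DDA·DDA·BB·AC·BB·AC·AC·CD
    A ↦ BB
    B ↦ DDA
    C ↦ AC
    D ↦ CD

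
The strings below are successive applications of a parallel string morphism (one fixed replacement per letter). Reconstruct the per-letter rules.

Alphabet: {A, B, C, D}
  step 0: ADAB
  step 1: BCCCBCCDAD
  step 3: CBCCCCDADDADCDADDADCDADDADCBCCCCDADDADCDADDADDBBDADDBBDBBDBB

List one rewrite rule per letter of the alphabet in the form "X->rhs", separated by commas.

A->BCC, B->DAD, C->DBB, D->C

  step 0 ⇒ step 1: ADAB ⇒ BCC·C·BCC·DAD
    A ↦ BCC
    B ↦ DAD
    D ↦ C
    C ↦ DBB  (constrained at step 1)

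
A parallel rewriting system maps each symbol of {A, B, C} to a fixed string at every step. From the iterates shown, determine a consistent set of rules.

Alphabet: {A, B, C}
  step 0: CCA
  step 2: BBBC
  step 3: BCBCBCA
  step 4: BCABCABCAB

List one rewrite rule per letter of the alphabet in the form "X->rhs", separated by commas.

A->B, B->BC, C->A

  step 3 ⇒ step 4: BCBCBCA ⇒ BC·A·BC·A·BC·A·B
    A ↦ B
    B ↦ BC
    C ↦ A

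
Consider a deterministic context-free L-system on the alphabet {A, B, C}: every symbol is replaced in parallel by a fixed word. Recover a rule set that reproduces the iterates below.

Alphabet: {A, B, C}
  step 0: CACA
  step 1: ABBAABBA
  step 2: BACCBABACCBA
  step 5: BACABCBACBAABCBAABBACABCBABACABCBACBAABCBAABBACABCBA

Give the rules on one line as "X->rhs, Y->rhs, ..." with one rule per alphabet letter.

A->BA, B->C, C->AB

  step 1 ⇒ step 2: ABBAABBA ⇒ BA·C·C·BA·BA·C·C·BA
    A ↦ BA
    B ↦ C
  step 0 ⇒ step 1: CACA ⇒ AB·BA·AB·BA
    C ↦ AB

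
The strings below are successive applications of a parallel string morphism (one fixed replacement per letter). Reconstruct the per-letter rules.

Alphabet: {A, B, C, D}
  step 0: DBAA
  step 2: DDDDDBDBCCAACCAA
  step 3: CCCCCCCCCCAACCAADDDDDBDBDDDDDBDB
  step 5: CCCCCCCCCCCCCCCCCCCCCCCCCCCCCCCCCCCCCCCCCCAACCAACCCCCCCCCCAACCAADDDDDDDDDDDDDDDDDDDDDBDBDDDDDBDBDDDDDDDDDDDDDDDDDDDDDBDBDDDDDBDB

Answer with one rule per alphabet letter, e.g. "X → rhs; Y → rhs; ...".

A->DB, B->AA, C->DD, D->CC

  step 2 ⇒ step 3: DDDDDBDBCCAACCAA ⇒ CC·CC·CC·CC·CC·AA·CC·AA·DD·DD·DB·DB·DD·DD·DB·DB
    A ↦ DB
    B ↦ AA
    C ↦ DD
    D ↦ CC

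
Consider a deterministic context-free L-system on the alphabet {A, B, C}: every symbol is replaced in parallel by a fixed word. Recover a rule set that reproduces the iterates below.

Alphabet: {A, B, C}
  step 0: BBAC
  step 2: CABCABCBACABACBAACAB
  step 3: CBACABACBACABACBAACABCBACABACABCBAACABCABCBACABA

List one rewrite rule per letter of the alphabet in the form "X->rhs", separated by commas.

A->CAB, B->A, C->CBA

  step 2 ⇒ step 3: CABCABCBACABACBAACAB ⇒ CBA·CAB·A·CBA·CAB·A·CBA·A·CAB·CBA·CAB·A·CAB·CBA·A·CAB·CAB·CBA·CAB·A
    A ↦ CAB
    B ↦ A
    C ↦ CBA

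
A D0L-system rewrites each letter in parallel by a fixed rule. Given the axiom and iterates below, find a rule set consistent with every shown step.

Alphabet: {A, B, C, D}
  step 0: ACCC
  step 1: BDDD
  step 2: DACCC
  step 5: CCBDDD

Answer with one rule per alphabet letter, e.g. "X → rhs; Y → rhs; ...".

  step 1 ⇒ step 2: BDDD ⇒ DA·C·C·C
    B ↦ DA
    D ↦ C
  step 0 ⇒ step 1: ACCC ⇒ B·D·D·D
    A ↦ B
  step 0 ⇒ step 1: ACCC ⇒ B·D·D·D
    C ↦ D

A->B, B->DA, C->D, D->C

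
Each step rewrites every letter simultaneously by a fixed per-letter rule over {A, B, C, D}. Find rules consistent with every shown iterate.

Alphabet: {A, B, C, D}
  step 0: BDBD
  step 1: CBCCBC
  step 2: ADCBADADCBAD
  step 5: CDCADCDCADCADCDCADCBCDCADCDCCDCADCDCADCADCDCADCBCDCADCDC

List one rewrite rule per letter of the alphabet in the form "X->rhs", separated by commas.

  step 1 ⇒ step 2: CBCCBC ⇒ AD·CB·AD·AD·CB·AD
    B ↦ CB
    C ↦ AD
    A ↦ CD  (constrained at step 2)
  step 0 ⇒ step 1: BDBD ⇒ CB·C·CB·C
    D ↦ C

A->CD, B->CB, C->AD, D->C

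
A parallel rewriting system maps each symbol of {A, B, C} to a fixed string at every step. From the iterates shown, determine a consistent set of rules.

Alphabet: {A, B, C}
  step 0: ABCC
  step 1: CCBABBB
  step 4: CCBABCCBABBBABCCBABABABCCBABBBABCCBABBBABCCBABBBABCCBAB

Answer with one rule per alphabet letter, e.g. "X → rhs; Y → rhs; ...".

  step 0 ⇒ step 1: ABCC ⇒ CCB·AB·B·B
    A ↦ CCB
    B ↦ AB
    C ↦ B

A->CCB, B->AB, C->B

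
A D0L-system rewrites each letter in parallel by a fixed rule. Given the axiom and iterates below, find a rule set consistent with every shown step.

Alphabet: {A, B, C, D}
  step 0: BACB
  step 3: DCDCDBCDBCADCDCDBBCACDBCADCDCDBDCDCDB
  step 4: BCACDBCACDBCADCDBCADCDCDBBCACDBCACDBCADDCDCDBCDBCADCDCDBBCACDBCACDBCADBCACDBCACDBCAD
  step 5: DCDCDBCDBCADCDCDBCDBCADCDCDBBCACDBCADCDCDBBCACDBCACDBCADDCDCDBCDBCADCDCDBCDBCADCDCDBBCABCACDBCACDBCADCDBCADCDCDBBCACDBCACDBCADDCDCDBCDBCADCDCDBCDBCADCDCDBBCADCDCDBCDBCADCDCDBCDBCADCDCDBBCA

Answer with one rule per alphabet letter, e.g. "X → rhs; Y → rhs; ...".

A->CDB, B->D, C->CD, D->BCA

  step 4 ⇒ step 5: BCACDBCACDBCADCDBCADCDCDBBCACDBCACDBCADDCDCDBCDBCADCDCDBBCACDBCACDBCADBCACDBCACDBCAD ⇒ D·CD·CDB·CD·BCA·D·CD·CDB·CD·BCA·D·CD·CDB·BCA·CD·BCA·D·CD·CDB·BCA·CD·BCA·CD·BCA·D·D·CD·CDB·CD·BCA·D·CD·CDB·CD·BCA·D·CD·CDB·BCA·BCA·CD·BCA·CD·BCA·D·CD·BCA·D·CD·CDB·BCA·CD·BCA·CD·BCA·D·D·CD·CDB·CD·BCA·D·CD·CDB·CD·BCA·D·CD·CDB·BCA·D·CD·CDB·CD·BCA·D·CD·CDB·CD·BCA·D·CD·CDB·BCA
    A ↦ CDB
    B ↦ D
    C ↦ CD
    D ↦ BCA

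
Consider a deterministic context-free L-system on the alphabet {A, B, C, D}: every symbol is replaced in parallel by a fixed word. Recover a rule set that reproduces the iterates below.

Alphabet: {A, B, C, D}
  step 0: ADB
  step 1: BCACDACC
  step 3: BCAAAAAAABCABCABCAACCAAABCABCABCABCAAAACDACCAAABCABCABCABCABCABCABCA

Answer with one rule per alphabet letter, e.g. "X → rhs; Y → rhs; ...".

  step 0 ⇒ step 1: ADB ⇒ BCA·CD·ACC
    A ↦ BCA
    B ↦ ACC
    D ↦ CD
    C ↦ AAA  (constrained at step 1)

A->BCA, B->ACC, C->AAA, D->CD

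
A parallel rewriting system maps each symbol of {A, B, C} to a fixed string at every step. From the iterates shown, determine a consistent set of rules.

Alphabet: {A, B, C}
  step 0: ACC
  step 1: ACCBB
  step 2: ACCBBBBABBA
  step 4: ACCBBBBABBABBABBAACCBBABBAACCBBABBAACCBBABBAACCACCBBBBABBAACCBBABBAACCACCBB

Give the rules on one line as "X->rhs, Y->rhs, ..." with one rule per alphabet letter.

A->ACC, B->BBA, C->B

  step 1 ⇒ step 2: ACCBB ⇒ ACC·B·B·BBA·BBA
    A ↦ ACC
    B ↦ BBA
    C ↦ B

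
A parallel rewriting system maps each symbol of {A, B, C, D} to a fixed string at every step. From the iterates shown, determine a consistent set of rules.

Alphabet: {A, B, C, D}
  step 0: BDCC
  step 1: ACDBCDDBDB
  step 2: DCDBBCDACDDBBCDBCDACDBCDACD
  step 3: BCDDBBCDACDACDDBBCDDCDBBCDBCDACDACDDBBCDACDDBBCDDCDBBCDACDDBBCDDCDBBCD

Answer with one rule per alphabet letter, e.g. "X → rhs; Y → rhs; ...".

  step 2 ⇒ step 3: DCDBBCDACDDBBCDBCDACDBCDACD ⇒ BCD·DB·BCD·ACD·ACD·DB·BCD·DC·DB·BCD·BCD·ACD·ACD·DB·BCD·ACD·DB·BCD·DC·DB·BCD·ACD·DB·BCD·DC·DB·BCD
    A ↦ DC
    B ↦ ACD
    C ↦ DB
    D ↦ BCD

A->DC, B->ACD, C->DB, D->BCD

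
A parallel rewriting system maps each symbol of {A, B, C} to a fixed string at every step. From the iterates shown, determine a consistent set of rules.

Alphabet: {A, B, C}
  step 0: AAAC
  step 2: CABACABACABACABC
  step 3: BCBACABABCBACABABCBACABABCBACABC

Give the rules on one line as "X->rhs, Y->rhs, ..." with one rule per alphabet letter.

  step 2 ⇒ step 3: CABACABACABACABC ⇒ BC·BA·CA·BA·BC·BA·CA·BA·BC·BA·CA·BA·BC·BA·CA·BC
    A ↦ BA
    B ↦ CA
    C ↦ BC

A->BA, B->CA, C->BC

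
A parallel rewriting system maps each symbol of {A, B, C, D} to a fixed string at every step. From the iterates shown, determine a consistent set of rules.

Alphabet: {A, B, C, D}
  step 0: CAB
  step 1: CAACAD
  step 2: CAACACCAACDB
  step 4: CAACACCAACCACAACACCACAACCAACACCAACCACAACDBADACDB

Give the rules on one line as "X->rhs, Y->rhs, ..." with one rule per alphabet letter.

A->AC, B->AD, C->CA, D->DB

  step 1 ⇒ step 2: CAACAD ⇒ CA·AC·AC·CA·AC·DB
    A ↦ AC
    C ↦ CA
    D ↦ DB
  step 0 ⇒ step 1: CAB ⇒ CA·AC·AD
    B ↦ AD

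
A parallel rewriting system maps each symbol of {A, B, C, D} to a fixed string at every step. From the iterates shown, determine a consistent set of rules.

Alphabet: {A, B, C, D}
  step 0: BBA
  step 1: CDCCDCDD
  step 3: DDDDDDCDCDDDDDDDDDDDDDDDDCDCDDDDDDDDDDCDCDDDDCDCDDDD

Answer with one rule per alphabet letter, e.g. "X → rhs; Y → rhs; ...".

  step 0 ⇒ step 1: BBA ⇒ CDC·CDC·DD
    A ↦ DD
    B ↦ CDC
    C ↦ AAA  (constrained at step 1)
    D ↦ BAA  (constrained at step 1)

A->DD, B->CDC, C->AAA, D->BAA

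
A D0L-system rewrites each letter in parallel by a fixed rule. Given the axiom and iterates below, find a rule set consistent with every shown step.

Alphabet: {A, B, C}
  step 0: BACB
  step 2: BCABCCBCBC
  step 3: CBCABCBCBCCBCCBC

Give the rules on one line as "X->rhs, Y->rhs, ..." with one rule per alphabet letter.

  step 2 ⇒ step 3: BCABCCBCBC ⇒ C·BC·AB·C·BC·BC·C·BC·C·BC
    A ↦ AB
    B ↦ C
    C ↦ BC

A->AB, B->C, C->BC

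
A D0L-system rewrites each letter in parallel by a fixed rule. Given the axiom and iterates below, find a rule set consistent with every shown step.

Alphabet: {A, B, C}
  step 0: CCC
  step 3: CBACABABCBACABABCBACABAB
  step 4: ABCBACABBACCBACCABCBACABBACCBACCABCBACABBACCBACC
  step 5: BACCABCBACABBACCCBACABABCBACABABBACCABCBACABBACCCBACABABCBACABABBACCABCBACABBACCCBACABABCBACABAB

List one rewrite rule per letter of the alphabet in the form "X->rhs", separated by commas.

  step 4 ⇒ step 5: ABCBACABBACCBACCABCBACABBACCBACCABCBACABBACCBACC ⇒ BAC·C·AB·C·BAC·AB·BAC·C·C·BAC·AB·AB·C·BAC·AB·AB·BAC·C·AB·C·BAC·AB·BAC·C·C·BAC·AB·AB·C·BAC·AB·AB·BAC·C·AB·C·BAC·AB·BAC·C·C·BAC·AB·AB·C·BAC·AB·AB
    A ↦ BAC
    B ↦ C
    C ↦ AB

A->BAC, B->C, C->AB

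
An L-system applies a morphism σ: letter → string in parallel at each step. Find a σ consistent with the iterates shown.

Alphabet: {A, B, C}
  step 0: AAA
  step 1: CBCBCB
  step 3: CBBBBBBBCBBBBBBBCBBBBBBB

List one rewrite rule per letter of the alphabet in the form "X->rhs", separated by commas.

A->CB, B->BB, C->AB

  step 0 ⇒ step 1: AAA ⇒ CB·CB·CB
    A ↦ CB
    B ↦ BB  (constrained at step 1)
    C ↦ AB  (constrained at step 1)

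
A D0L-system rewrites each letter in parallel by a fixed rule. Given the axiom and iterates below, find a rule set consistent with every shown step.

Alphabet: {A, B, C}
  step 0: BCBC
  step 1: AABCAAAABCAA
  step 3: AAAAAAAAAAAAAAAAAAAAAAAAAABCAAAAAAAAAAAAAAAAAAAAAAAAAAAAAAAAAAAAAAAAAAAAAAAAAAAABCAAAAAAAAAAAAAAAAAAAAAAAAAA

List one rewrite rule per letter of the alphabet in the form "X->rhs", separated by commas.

  step 0 ⇒ step 1: BCBC ⇒ AAB·CAA·AAB·CAA
    B ↦ AAB
    C ↦ CAA
    A ↦ AAA  (constrained at step 1)

A->AAA, B->AAB, C->CAA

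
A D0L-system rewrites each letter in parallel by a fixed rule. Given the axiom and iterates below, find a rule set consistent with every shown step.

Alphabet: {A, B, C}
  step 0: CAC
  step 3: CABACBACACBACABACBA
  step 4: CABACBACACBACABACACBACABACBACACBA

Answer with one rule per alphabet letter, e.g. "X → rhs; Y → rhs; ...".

  step 3 ⇒ step 4: CABACBACACBACABACBA ⇒ CA·BA·C·BA·CA·C·BA·CA·BA·CA·C·BA·CA·BA·C·BA·CA·C·BA
    A ↦ BA
    B ↦ C
    C ↦ CA

A->BA, B->C, C->CA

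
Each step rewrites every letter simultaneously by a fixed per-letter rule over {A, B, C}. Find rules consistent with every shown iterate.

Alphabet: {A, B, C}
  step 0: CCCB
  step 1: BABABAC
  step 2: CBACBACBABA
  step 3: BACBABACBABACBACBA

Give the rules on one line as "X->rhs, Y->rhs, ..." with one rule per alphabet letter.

  step 2 ⇒ step 3: CBACBACBABA ⇒ BA·C·BA·BA·C·BA·BA·C·BA·C·BA
    A ↦ BA
    B ↦ C
    C ↦ BA

A->BA, B->C, C->BA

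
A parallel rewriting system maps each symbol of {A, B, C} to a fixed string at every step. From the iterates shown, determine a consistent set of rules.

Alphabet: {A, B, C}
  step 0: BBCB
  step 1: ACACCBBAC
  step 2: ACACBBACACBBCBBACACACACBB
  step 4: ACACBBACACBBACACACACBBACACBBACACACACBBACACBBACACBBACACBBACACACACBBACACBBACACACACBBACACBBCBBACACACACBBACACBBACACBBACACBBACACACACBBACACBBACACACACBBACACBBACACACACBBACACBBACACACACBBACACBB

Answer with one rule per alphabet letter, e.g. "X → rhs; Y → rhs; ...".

  step 1 ⇒ step 2: ACACCBBAC ⇒ ACA·CBB·ACA·CBB·CBB·AC·AC·ACA·CBB
    A ↦ ACA
    B ↦ AC
    C ↦ CBB

A->ACA, B->AC, C->CBB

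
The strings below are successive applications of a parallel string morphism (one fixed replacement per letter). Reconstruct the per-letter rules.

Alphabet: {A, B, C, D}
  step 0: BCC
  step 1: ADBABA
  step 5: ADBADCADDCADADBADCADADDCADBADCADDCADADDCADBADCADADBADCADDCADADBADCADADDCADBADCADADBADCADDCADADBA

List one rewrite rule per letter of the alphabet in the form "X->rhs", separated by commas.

A->DC, B->AD, C->BA, D->AD

  step 0 ⇒ step 1: BCC ⇒ AD·BA·BA
    B ↦ AD
    C ↦ BA
    A ↦ DC  (constrained at step 1)
    D ↦ AD  (constrained at step 1)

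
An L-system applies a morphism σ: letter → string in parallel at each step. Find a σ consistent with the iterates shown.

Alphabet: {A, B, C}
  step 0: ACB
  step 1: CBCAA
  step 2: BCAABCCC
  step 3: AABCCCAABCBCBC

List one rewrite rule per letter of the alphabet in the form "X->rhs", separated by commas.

  step 2 ⇒ step 3: BCAABCCC ⇒ AA·BC·C·C·AA·BC·BC·BC
    A ↦ C
    B ↦ AA
    C ↦ BC

A->C, B->AA, C->BC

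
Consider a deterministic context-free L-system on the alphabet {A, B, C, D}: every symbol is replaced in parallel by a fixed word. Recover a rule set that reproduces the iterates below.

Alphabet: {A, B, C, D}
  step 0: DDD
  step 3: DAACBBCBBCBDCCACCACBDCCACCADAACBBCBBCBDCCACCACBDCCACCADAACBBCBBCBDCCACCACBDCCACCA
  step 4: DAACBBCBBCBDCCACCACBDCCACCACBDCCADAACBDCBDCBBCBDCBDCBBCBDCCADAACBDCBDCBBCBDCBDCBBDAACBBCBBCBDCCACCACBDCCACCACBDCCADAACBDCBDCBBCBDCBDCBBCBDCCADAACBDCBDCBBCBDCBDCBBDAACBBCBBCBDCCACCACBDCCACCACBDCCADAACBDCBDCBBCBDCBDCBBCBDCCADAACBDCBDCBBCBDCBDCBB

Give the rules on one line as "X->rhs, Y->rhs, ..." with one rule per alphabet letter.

A->CBB, B->CCA, C->CBD, D->DAA

  step 3 ⇒ step 4: DAACBBCBBCBDCCACCACBDCCACCADAACBBCBBCBDCCACCACBDCCACCADAACBBCBBCBDCCACCACBDCCACCA ⇒ DAA·CBB·CBB·CBD·CCA·CCA·CBD·CCA·CCA·CBD·CCA·DAA·CBD·CBD·CBB·CBD·CBD·CBB·CBD·CCA·DAA·CBD·CBD·CBB·CBD·CBD·CBB·DAA·CBB·CBB·CBD·CCA·CCA·CBD·CCA·CCA·CBD·CCA·DAA·CBD·CBD·CBB·CBD·CBD·CBB·CBD·CCA·DAA·CBD·CBD·CBB·CBD·CBD·CBB·DAA·CBB·CBB·CBD·CCA·CCA·CBD·CCA·CCA·CBD·CCA·DAA·CBD·CBD·CBB·CBD·CBD·CBB·CBD·CCA·DAA·CBD·CBD·CBB·CBD·CBD·CBB
    A ↦ CBB
    B ↦ CCA
    C ↦ CBD
    D ↦ DAA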